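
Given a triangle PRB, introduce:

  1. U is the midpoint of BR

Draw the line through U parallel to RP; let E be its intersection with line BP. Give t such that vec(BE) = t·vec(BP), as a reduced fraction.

t = 1/2

Work in coordinates with P = (0, 0), R = (1, 0), B = (0, 1).
1. U is the midpoint of BR ⇒ U = (1/2, 1/2)
through U parallel to RP: direction (-1, 0); meets BP at E = (0, 1/2)
E = B + t·(P−B) with t = 1/2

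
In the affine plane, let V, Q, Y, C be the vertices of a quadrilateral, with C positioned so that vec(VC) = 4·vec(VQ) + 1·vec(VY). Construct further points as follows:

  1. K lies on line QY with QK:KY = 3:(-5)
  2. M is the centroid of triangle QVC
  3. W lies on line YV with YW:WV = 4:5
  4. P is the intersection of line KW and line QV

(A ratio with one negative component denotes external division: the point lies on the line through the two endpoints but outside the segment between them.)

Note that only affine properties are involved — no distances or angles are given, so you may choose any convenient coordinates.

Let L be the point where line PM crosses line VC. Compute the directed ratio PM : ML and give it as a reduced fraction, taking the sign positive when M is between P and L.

PM:ML = 38/37

Choose coordinates V = (0, 0), Q = (1, 0), Y = (0, 1), C = (4, 1).
1. K lies on line QY with QK:KY = 3:(-5) ⇒ K = (5/2, -3/2)
2. M is the centroid of triangle QVC ⇒ M = (5/3, 1/3)
3. W lies on line YV with YW:WV = 4:5 ⇒ W = (0, 5/9)
4. P is the intersection of line KW and line QV ⇒ P = (25/37, 0)
line PM meets VC at L = (50/19, 25/38)
M = P + t·(L−P) with t = 38/75, so PM:ML = 38/75:37/75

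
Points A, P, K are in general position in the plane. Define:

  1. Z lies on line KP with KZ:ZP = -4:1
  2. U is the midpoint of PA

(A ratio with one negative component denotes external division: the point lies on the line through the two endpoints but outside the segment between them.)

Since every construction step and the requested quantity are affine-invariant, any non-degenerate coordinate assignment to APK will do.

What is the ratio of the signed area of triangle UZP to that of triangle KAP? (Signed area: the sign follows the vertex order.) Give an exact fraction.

[UZP]:[KAP] = 1/6

Choose coordinates A = (0, 0), P = (1, 0), K = (0, 1).
1. Z lies on line KP with KZ:ZP = -4:1 ⇒ Z = (4/3, -1/3)
2. U is the midpoint of PA ⇒ U = (1/2, 0)
2·[UZP] = 1/6, 2·[KAP] = 1
[UZP]:[KAP] = 1/6:1 = 1/6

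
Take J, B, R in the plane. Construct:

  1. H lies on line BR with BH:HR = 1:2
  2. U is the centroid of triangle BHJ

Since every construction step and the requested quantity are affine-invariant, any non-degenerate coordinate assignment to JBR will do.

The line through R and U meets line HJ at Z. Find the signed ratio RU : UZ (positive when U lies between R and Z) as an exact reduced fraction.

RU:UZ = -7

Assign J = (0, 0), B = (1, 0), R = (0, 1) — the answer is frame-independent, so this choice is without loss of generality.
1. H lies on line BR with BH:HR = 1:2 ⇒ H = (2/3, 1/3)
2. U is the centroid of triangle BHJ ⇒ U = (5/9, 1/9)
line RU meets HJ at Z = (10/21, 5/21)
U = R + t·(Z−R) with t = 7/6, so RU:UZ = 7/6:-1/6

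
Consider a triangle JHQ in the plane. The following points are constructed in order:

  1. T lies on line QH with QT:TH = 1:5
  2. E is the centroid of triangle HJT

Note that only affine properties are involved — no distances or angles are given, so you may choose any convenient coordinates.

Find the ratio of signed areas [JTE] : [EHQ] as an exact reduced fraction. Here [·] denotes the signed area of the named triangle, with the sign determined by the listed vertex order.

[JTE]:[EHQ] = -5/6

Choose coordinates J = (0, 0), H = (1, 0), Q = (0, 1).
1. T lies on line QH with QT:TH = 1:5 ⇒ T = (1/6, 5/6)
2. E is the centroid of triangle HJT ⇒ E = (7/18, 5/18)
2·[JTE] = -5/18, 2·[EHQ] = 1/3
[JTE]:[EHQ] = -5/18:1/3 = -5/6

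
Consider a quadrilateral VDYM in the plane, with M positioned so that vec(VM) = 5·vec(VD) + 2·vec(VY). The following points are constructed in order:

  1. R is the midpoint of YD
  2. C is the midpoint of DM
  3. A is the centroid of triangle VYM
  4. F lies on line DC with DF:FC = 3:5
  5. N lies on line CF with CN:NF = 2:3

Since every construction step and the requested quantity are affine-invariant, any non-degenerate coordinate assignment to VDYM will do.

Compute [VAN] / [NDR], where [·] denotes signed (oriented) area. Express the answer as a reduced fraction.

Assign V = (0, 0), D = (1, 0), Y = (0, 1), M = (5, 2) — the answer is frame-independent, so this choice is without loss of generality.
1. R is the midpoint of YD ⇒ R = (1/2, 1/2)
2. C is the midpoint of DM ⇒ C = (3, 1)
3. A is the centroid of triangle VYM ⇒ A = (5/3, 1)
4. F lies on line DC with DF:FC = 3:5 ⇒ F = (7/4, 3/8)
5. N lies on line CF with CN:NF = 2:3 ⇒ N = (5/2, 3/4)
2·[VAN] = -5/4, 2·[NDR] = -9/8
[VAN]:[NDR] = -5/4:-9/8 = 10/9

[VAN]:[NDR] = 10/9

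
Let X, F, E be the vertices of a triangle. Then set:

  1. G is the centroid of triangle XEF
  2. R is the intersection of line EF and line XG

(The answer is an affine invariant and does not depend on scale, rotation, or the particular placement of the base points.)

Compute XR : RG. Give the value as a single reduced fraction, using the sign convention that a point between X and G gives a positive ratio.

XR:RG = -3

Choose coordinates X = (0, 0), F = (1, 0), E = (0, 1).
1. G is the centroid of triangle XEF ⇒ G = (1/3, 1/3)
2. R is the intersection of line EF and line XG ⇒ R = (1/2, 1/2)
R = X + t·(G−X) with t = 3/2, so XR:RG = t:(1−t) = 3/2:-1/2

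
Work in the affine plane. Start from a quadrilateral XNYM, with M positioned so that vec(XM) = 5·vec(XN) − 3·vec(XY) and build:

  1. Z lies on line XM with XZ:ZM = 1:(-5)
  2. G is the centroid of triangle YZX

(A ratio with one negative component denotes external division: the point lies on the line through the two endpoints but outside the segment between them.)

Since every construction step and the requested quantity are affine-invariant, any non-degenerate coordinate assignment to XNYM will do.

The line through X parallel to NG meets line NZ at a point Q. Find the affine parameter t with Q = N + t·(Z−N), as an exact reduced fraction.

Choose coordinates X = (0, 0), N = (1, 0), Y = (0, 1), M = (5, -3).
1. Z lies on line XM with XZ:ZM = 1:(-5) ⇒ Z = (-5/4, 3/4)
2. G is the centroid of triangle YZX ⇒ G = (-5/12, 7/12)
through X parallel to NG: direction (-17/12, 7/12); meets NZ at Q = (-17/4, 7/4)
Q = N + t·(Z−N) with t = 7/3

t = 7/3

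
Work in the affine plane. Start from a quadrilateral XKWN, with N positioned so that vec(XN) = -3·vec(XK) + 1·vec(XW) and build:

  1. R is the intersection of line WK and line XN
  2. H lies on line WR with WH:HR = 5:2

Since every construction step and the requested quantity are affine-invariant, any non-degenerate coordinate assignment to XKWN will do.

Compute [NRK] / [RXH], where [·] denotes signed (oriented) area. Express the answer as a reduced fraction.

[NRK]:[RXH] = -7/2

Work in coordinates with X = (0, 0), K = (1, 0), W = (0, 1), N = (-3, 1).
1. R is the intersection of line WK and line XN ⇒ R = (3/2, -1/2)
2. H lies on line WR with WH:HR = 5:2 ⇒ H = (15/14, -1/14)
2·[NRK] = 3/2, 2·[RXH] = -3/7
[NRK]:[RXH] = 3/2:-3/7 = -7/2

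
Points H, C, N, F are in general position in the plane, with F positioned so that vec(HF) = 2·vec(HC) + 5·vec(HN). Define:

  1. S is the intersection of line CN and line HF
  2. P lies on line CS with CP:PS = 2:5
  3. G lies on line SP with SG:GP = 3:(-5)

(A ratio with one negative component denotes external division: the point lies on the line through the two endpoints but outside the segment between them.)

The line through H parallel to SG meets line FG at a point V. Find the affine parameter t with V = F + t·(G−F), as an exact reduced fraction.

Set H = (0, 0), C = (1, 0), N = (0, 1), F = (2, 5); any affine frame gives the same invariant.
1. S is the intersection of line CN and line HF ⇒ S = (2/7, 5/7)
2. P lies on line CS with CP:PS = 2:5 ⇒ P = (39/49, 10/49)
3. G lies on line SP with SG:GP = 3:(-5) ⇒ G = (-47/98, 145/98)
through H parallel to SG: direction (-75/98, 75/98); meets FG at V = (-25/28, 25/28)
V = F + t·(G−F) with t = 7/6

t = 7/6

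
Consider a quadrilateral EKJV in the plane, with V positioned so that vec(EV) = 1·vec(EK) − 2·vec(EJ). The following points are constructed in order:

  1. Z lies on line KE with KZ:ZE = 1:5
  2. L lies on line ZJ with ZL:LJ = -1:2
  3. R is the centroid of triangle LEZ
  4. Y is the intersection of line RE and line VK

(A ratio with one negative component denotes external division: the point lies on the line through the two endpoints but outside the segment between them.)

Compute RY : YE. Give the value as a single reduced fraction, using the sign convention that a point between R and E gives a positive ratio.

Choose coordinates E = (0, 0), K = (1, 0), J = (0, 1), V = (1, -2).
1. Z lies on line KE with KZ:ZE = 1:5 ⇒ Z = (5/6, 0)
2. L lies on line ZJ with ZL:LJ = -1:2 ⇒ L = (5/3, -1)
3. R is the centroid of triangle LEZ ⇒ R = (5/6, -1/3)
4. Y is the intersection of line RE and line VK ⇒ Y = (1, -2/5)
Y = R + t·(E−R) with t = -1/5, so RY:YE = t:(1−t) = -1/5:6/5

RY:YE = -1/6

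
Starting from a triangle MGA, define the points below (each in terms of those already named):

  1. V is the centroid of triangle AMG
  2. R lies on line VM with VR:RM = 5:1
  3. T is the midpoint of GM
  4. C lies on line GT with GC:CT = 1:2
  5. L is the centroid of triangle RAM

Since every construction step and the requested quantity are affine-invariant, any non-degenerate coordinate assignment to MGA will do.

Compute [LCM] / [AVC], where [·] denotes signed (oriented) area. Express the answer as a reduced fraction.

[LCM]:[AVC] = -95/72

Set M = (0, 0), G = (1, 0), A = (0, 1); any affine frame gives the same invariant.
1. V is the centroid of triangle AMG ⇒ V = (1/3, 1/3)
2. R lies on line VM with VR:RM = 5:1 ⇒ R = (1/18, 1/18)
3. T is the midpoint of GM ⇒ T = (1/2, 0)
4. C lies on line GT with GC:CT = 1:2 ⇒ C = (5/6, 0)
5. L is the centroid of triangle RAM ⇒ L = (1/54, 19/54)
2·[LCM] = -95/324, 2·[AVC] = 2/9
[LCM]:[AVC] = -95/324:2/9 = -95/72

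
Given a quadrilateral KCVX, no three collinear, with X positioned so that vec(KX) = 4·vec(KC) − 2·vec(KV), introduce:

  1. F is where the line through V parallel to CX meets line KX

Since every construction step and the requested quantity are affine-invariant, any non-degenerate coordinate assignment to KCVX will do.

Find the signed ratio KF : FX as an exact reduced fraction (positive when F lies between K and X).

KF:FX = -3

Set K = (0, 0), C = (1, 0), V = (0, 1), X = (4, -2); any affine frame gives the same invariant.
1. F is where the line through V parallel to CX meets line KX ⇒ F = (6, -3)
F = K + t·(X−K) with t = 3/2, so KF:FX = t:(1−t) = 3/2:-1/2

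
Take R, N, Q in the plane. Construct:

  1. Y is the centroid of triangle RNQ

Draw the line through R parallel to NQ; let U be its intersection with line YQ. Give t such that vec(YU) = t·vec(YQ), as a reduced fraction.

Choose coordinates R = (0, 0), N = (1, 0), Q = (0, 1).
1. Y is the centroid of triangle RNQ ⇒ Y = (1/3, 1/3)
through R parallel to NQ: direction (-1, 1); meets YQ at U = (1, -1)
U = Y + t·(Q−Y) with t = -2

t = -2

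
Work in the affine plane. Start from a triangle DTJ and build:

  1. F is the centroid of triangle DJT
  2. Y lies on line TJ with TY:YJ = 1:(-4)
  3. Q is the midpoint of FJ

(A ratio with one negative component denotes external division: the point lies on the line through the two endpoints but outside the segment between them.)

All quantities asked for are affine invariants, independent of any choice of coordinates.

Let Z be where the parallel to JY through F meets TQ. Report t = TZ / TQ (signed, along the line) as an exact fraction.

t = 2

Choose coordinates D = (0, 0), T = (1, 0), J = (0, 1).
1. F is the centroid of triangle DJT ⇒ F = (1/3, 1/3)
2. Y lies on line TJ with TY:YJ = 1:(-4) ⇒ Y = (4/3, -1/3)
3. Q is the midpoint of FJ ⇒ Q = (1/6, 2/3)
through F parallel to JY: direction (4/3, -4/3); meets TQ at Z = (-2/3, 4/3)
Z = T + t·(Q−T) with t = 2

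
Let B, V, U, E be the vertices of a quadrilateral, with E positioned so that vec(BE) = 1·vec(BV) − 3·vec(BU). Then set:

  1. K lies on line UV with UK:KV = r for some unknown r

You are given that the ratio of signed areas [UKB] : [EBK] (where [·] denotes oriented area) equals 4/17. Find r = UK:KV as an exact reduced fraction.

r = 4/5

Assign B = (0, 0), V = (1, 0), U = (0, 1), E = (1, -3) — the answer is frame-independent, so this choice is without loss of generality.
1. With UK:KV = r, write λ = r/(r+1) so K = U + λ·(V−U); K is affine-linear in λ
Every point depending on K is an affine combination of K and λ-independent points, so each such coordinate is linear in λ; the λ² term in each signed area is a multiple of (V−U)×(V−U) = 0, so 2·[UKB] and 2·[EBK] are each linear in λ. Evaluating at λ=0 and λ=1:
  2·[UKB] = −λ,   2·[EBK] = -2·λ − 1
So [UKB]:[EBK] = (−λ) / (-2·λ − 1). Setting this equal to 4/17:
  −λ = 4/17·(-2·λ − 1)  ⇒  λ = 4/9
Then r = λ/(1−λ) = (4/9)/(5/9) = 4/5. Check: with r = 4/5, K = (4/9, 5/9) and [UKB]:[EBK] = 4/17 as required.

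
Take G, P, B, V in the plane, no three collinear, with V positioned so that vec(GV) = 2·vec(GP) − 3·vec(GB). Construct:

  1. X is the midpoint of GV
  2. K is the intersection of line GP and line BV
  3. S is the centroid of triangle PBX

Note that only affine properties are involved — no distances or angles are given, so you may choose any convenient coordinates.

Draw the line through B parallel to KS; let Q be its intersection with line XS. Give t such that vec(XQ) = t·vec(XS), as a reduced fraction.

Work in coordinates with G = (0, 0), P = (1, 0), B = (0, 1), V = (2, -3).
1. X is the midpoint of GV ⇒ X = (1, -3/2)
2. K is the intersection of line GP and line BV ⇒ K = (1/2, 0)
3. S is the centroid of triangle PBX ⇒ S = (2/3, -1/6)
through B parallel to KS: direction (1/6, -1/6); meets XS at Q = (1/2, 1/2)
Q = X + t·(S−X) with t = 3/2

t = 3/2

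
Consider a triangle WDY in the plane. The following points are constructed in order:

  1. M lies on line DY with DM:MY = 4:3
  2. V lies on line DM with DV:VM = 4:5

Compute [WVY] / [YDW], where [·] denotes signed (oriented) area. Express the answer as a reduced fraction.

[WVY]:[YDW] = -47/63

Choose coordinates W = (0, 0), D = (1, 0), Y = (0, 1).
1. M lies on line DY with DM:MY = 4:3 ⇒ M = (3/7, 4/7)
2. V lies on line DM with DV:VM = 4:5 ⇒ V = (47/63, 16/63)
2·[WVY] = 47/63, 2·[YDW] = -1
[WVY]:[YDW] = 47/63:-1 = -47/63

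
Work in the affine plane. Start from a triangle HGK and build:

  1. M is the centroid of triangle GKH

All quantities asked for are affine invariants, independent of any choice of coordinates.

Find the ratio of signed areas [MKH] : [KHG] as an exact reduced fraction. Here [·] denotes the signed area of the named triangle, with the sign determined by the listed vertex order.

Set H = (0, 0), G = (1, 0), K = (0, 1); any affine frame gives the same invariant.
1. M is the centroid of triangle GKH ⇒ M = (1/3, 1/3)
2·[MKH] = 1/3, 2·[KHG] = 1
[MKH]:[KHG] = 1/3:1 = 1/3

[MKH]:[KHG] = 1/3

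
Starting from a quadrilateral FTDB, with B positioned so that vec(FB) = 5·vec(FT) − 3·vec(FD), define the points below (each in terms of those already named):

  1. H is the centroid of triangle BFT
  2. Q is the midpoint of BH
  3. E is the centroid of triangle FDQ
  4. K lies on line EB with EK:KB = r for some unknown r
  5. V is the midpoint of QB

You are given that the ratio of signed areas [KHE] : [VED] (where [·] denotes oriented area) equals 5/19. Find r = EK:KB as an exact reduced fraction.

Set F = (0, 0), T = (1, 0), D = (0, 1), B = (5, -3); any affine frame gives the same invariant.
1. H is the centroid of triangle BFT ⇒ H = (2, -1)
2. Q is the midpoint of BH ⇒ Q = (7/2, -2)
3. E is the centroid of triangle FDQ ⇒ E = (7/6, -1/3)
4. With EK:KB = r, write λ = r/(r+1) so K = E + λ·(B−E); K is affine-linear in λ
5. V is the midpoint of QB ⇒ V = (17/4, -5/2)
Every point depending on K is an affine combination of K and λ-independent points, so each such coordinate is linear in λ; the λ² term in each signed area is a multiple of (B−E)×(B−E) = 0, so 2·[KHE] and 2·[VED] are each linear in λ. Evaluating at λ=0 and λ=1:
  2·[KHE] = -1/3·λ,   2·[VED] = -19/12
So [KHE]:[VED] = (-1/3·λ) / (-19/12). Setting this equal to 5/19:
  -1/3·λ = 5/19·(-19/12)  ⇒  λ = 5/4
Then r = λ/(1−λ) = (5/4)/(-1/4) = -5. Check: with r = -5, K = (143/24, -11/3) and [KHE]:[VED] = 5/19 as required.

r = -5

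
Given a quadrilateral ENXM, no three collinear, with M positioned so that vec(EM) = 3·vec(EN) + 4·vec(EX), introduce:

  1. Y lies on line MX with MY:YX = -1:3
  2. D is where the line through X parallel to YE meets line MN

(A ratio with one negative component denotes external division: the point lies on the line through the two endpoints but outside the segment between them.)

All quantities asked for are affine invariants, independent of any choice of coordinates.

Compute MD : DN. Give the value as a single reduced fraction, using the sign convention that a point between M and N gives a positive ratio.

MD:DN = -3/10

Work in coordinates with E = (0, 0), N = (1, 0), X = (0, 1), M = (3, 4).
1. Y lies on line MX with MY:YX = -1:3 ⇒ Y = (9/2, 11/2)
2. D is where the line through X parallel to YE meets line MN ⇒ D = (27/7, 40/7)
D = M + t·(N−M) with t = -3/7, so MD:DN = t:(1−t) = -3/7:10/7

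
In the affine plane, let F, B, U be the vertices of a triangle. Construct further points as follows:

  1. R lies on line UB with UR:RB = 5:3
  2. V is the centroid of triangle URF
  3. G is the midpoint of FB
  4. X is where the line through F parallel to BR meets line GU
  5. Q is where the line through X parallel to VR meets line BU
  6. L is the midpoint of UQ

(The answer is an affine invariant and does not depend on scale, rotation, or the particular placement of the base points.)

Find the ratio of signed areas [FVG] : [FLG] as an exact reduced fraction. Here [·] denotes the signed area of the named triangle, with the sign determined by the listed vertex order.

Set F = (0, 0), B = (1, 0), U = (0, 1); any affine frame gives the same invariant.
1. R lies on line UB with UR:RB = 5:3 ⇒ R = (5/8, 3/8)
2. V is the centroid of triangle URF ⇒ V = (5/24, 11/24)
3. G is the midpoint of FB ⇒ G = (1/2, 0)
4. X is where the line through F parallel to BR meets line GU ⇒ X = (1, -1)
5. Q is where the line through X parallel to VR meets line BU ⇒ Q = (9/4, -5/4)
6. L is the midpoint of UQ ⇒ L = (9/8, -1/8)
2·[FVG] = -11/48, 2·[FLG] = 1/16
[FVG]:[FLG] = -11/48:1/16 = -11/3

[FVG]:[FLG] = -11/3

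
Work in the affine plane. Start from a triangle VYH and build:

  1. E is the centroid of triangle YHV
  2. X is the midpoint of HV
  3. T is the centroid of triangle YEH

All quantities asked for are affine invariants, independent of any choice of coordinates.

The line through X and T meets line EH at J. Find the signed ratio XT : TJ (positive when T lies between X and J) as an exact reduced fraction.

Choose coordinates V = (0, 0), Y = (1, 0), H = (0, 1).
1. E is the centroid of triangle YHV ⇒ E = (1/3, 1/3)
2. X is the midpoint of HV ⇒ X = (0, 1/2)
3. T is the centroid of triangle YEH ⇒ T = (4/9, 4/9)
line XT meets EH at J = (4/15, 7/15)
T = X + t·(J−X) with t = 5/3, so XT:TJ = 5/3:-2/3

XT:TJ = -5/2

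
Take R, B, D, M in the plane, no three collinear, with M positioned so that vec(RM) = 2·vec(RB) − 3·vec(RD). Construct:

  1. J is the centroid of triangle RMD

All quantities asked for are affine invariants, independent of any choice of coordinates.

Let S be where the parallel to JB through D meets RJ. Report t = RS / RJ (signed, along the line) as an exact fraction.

t = -1/2

Assign R = (0, 0), B = (1, 0), D = (0, 1), M = (2, -3) — the answer is frame-independent, so this choice is without loss of generality.
1. J is the centroid of triangle RMD ⇒ J = (2/3, -2/3)
through D parallel to JB: direction (1/3, 2/3); meets RJ at S = (-1/3, 1/3)
S = R + t·(J−R) with t = -1/2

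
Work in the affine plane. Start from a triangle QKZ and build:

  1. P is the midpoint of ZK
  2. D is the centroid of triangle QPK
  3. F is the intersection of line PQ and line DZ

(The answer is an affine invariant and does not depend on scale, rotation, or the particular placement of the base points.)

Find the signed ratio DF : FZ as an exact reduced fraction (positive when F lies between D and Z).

Work in coordinates with Q = (0, 0), K = (1, 0), Z = (0, 1).
1. P is the midpoint of ZK ⇒ P = (1/2, 1/2)
2. D is the centroid of triangle QPK ⇒ D = (1/2, 1/6)
3. F is the intersection of line PQ and line DZ ⇒ F = (3/8, 3/8)
F = D + t·(Z−D) with t = 1/4, so DF:FZ = t:(1−t) = 1/4:3/4

DF:FZ = 1/3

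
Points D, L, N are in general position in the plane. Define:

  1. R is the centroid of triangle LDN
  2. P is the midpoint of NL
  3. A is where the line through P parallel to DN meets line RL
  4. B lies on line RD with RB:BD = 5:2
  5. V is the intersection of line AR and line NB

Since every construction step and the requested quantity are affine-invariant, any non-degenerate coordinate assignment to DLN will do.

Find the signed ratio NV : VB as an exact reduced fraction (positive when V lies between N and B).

NV:VB = 7/5

Work in coordinates with D = (0, 0), L = (1, 0), N = (0, 1).
1. R is the centroid of triangle LDN ⇒ R = (1/3, 1/3)
2. P is the midpoint of NL ⇒ P = (1/2, 1/2)
3. A is where the line through P parallel to DN meets line RL ⇒ A = (1/2, 1/4)
4. B lies on line RD with RB:BD = 5:2 ⇒ B = (2/21, 2/21)
5. V is the intersection of line AR and line NB ⇒ V = (1/18, 17/36)
V = N + t·(B−N) with t = 7/12, so NV:VB = t:(1−t) = 7/12:5/12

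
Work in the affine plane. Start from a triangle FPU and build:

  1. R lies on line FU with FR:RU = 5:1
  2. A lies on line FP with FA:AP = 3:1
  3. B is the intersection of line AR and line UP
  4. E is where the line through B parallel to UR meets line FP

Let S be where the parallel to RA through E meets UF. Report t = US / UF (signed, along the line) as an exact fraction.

t = 8/3

Set F = (0, 0), P = (1, 0), U = (0, 1); any affine frame gives the same invariant.
1. R lies on line FU with FR:RU = 5:1 ⇒ R = (0, 5/6)
2. A lies on line FP with FA:AP = 3:1 ⇒ A = (3/4, 0)
3. B is the intersection of line AR and line UP ⇒ B = (-3/2, 5/2)
4. E is where the line through B parallel to UR meets line FP ⇒ E = (-3/2, 0)
through E parallel to RA: direction (3/4, -5/6); meets UF at S = (0, -5/3)
S = U + t·(F−U) with t = 8/3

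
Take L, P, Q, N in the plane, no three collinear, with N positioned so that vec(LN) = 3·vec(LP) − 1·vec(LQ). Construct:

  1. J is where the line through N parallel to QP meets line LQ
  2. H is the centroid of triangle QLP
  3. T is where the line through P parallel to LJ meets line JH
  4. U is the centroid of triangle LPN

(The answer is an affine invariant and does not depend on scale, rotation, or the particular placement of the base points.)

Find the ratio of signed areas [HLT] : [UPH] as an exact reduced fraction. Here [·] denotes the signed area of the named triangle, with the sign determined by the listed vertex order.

Assign L = (0, 0), P = (1, 0), Q = (0, 1), N = (3, -1) — the answer is frame-independent, so this choice is without loss of generality.
1. J is where the line through N parallel to QP meets line LQ ⇒ J = (0, 2)
2. H is the centroid of triangle QLP ⇒ H = (1/3, 1/3)
3. T is where the line through P parallel to LJ meets line JH ⇒ T = (1, -3)
4. U is the centroid of triangle LPN ⇒ U = (4/3, -1/3)
2·[HLT] = 4/3, 2·[UPH] = 1/9
[HLT]:[UPH] = 4/3:1/9 = 12

[HLT]:[UPH] = 12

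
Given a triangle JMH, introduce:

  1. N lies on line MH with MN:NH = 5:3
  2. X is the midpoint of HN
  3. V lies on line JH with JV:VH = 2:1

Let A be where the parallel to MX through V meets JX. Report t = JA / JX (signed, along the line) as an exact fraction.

Assign J = (0, 0), M = (1, 0), H = (0, 1) — the answer is frame-independent, so this choice is without loss of generality.
1. N lies on line MH with MN:NH = 5:3 ⇒ N = (3/8, 5/8)
2. X is the midpoint of HN ⇒ X = (3/16, 13/16)
3. V lies on line JH with JV:VH = 2:1 ⇒ V = (0, 2/3)
through V parallel to MX: direction (-13/16, 13/16); meets JX at A = (1/8, 13/24)
A = J + t·(X−J) with t = 2/3

t = 2/3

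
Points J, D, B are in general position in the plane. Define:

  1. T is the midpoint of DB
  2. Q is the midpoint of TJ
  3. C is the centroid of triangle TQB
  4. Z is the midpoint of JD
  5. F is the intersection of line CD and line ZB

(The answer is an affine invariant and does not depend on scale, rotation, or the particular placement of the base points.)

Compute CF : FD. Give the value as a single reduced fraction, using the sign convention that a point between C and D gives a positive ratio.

Work in coordinates with J = (0, 0), D = (1, 0), B = (0, 1).
1. T is the midpoint of DB ⇒ T = (1/2, 1/2)
2. Q is the midpoint of TJ ⇒ Q = (1/4, 1/4)
3. C is the centroid of triangle TQB ⇒ C = (1/4, 7/12)
4. Z is the midpoint of JD ⇒ Z = (1/2, 0)
5. F is the intersection of line CD and line ZB ⇒ F = (2/11, 7/11)
F = C + t·(D−C) with t = -1/11, so CF:FD = t:(1−t) = -1/11:12/11

CF:FD = -1/12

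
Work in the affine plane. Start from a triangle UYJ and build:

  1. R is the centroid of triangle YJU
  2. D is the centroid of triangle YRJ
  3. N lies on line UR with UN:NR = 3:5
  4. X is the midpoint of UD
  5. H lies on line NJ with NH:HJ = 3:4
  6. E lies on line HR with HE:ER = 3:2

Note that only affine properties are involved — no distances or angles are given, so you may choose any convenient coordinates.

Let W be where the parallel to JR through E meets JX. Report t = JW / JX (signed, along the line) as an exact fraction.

Choose coordinates U = (0, 0), Y = (1, 0), J = (0, 1).
1. R is the centroid of triangle YJU ⇒ R = (1/3, 1/3)
2. D is the centroid of triangle YRJ ⇒ D = (4/9, 4/9)
3. N lies on line UR with UN:NR = 3:5 ⇒ N = (1/8, 1/8)
4. X is the midpoint of UD ⇒ X = (2/9, 2/9)
5. H lies on line NJ with NH:HJ = 3:4 ⇒ H = (1/14, 1/2)
6. E lies on line HR with HE:ER = 3:2 ⇒ E = (8/35, 2/5)
through E parallel to JR: direction (1/3, -2/3); meets JX at W = (2/21, 2/3)
W = J + t·(X−J) with t = 3/7

t = 3/7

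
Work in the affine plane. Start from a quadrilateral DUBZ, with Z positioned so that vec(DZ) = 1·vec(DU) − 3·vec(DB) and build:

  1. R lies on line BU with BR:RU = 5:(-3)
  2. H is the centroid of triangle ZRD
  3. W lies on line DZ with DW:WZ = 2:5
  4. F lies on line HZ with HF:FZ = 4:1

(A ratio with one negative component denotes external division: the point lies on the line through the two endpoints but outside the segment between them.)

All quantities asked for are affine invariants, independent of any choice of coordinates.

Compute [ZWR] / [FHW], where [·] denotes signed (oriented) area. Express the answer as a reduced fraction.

Work in coordinates with D = (0, 0), U = (1, 0), B = (0, 1), Z = (1, -3).
1. R lies on line BU with BR:RU = 5:(-3) ⇒ R = (5/2, -3/2)
2. H is the centroid of triangle ZRD ⇒ H = (7/6, -3/2)
3. W lies on line DZ with DW:WZ = 2:5 ⇒ W = (2/7, -6/7)
4. F lies on line HZ with HF:FZ = 4:1 ⇒ F = (31/30, -27/10)
2·[ZWR] = -30/7, 2·[FHW] = 8/7
[ZWR]:[FHW] = -30/7:8/7 = -15/4

[ZWR]:[FHW] = -15/4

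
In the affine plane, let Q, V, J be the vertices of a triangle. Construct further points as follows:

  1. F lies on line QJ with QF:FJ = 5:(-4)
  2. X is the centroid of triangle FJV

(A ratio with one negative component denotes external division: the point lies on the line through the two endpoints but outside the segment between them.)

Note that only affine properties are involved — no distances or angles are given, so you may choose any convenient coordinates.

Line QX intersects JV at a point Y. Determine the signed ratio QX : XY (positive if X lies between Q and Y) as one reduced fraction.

QX:XY = -7/4

Work in coordinates with Q = (0, 0), V = (1, 0), J = (0, 1).
1. F lies on line QJ with QF:FJ = 5:(-4) ⇒ F = (0, 5)
2. X is the centroid of triangle FJV ⇒ X = (1/3, 2)
line QX meets JV at Y = (1/7, 6/7)
X = Q + t·(Y−Q) with t = 7/3, so QX:XY = 7/3:-4/3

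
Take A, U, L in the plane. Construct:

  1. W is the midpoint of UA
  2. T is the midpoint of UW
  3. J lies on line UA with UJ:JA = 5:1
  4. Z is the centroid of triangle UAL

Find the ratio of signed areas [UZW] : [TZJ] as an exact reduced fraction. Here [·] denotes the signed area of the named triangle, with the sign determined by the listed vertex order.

[UZW]:[TZJ] = 6/7

Work in coordinates with A = (0, 0), U = (1, 0), L = (0, 1).
1. W is the midpoint of UA ⇒ W = (1/2, 0)
2. T is the midpoint of UW ⇒ T = (3/4, 0)
3. J lies on line UA with UJ:JA = 5:1 ⇒ J = (1/6, 0)
4. Z is the centroid of triangle UAL ⇒ Z = (1/3, 1/3)
2·[UZW] = 1/6, 2·[TZJ] = 7/36
[UZW]:[TZJ] = 1/6:7/36 = 6/7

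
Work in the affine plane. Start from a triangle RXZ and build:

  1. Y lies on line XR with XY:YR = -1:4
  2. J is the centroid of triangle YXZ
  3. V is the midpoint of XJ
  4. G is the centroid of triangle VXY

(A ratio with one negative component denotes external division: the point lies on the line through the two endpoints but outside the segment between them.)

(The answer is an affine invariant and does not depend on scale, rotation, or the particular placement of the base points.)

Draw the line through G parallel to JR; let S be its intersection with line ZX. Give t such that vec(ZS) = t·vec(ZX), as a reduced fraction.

Work in coordinates with R = (0, 0), X = (1, 0), Z = (0, 1).
1. Y lies on line XR with XY:YR = -1:4 ⇒ Y = (4/3, 0)
2. J is the centroid of triangle YXZ ⇒ J = (7/9, 1/3)
3. V is the midpoint of XJ ⇒ V = (8/9, 1/6)
4. G is the centroid of triangle VXY ⇒ G = (29/27, 1/18)
through G parallel to JR: direction (-7/9, -1/3); meets ZX at S = (59/60, 1/60)
S = Z + t·(X−Z) with t = 59/60

t = 59/60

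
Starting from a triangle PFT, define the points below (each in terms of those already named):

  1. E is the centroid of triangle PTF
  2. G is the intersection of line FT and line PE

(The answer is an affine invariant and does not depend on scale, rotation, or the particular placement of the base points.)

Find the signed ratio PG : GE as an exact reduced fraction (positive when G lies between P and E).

PG:GE = -3

Work in coordinates with P = (0, 0), F = (1, 0), T = (0, 1).
1. E is the centroid of triangle PTF ⇒ E = (1/3, 1/3)
2. G is the intersection of line FT and line PE ⇒ G = (1/2, 1/2)
G = P + t·(E−P) with t = 3/2, so PG:GE = t:(1−t) = 3/2:-1/2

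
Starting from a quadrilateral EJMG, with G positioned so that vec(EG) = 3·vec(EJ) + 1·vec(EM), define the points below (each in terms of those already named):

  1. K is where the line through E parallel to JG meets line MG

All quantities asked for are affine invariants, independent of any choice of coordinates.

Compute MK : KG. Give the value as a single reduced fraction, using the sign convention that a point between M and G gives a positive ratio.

Assign E = (0, 0), J = (1, 0), M = (0, 1), G = (3, 1) — the answer is frame-independent, so this choice is without loss of generality.
1. K is where the line through E parallel to JG meets line MG ⇒ K = (2, 1)
K = M + t·(G−M) with t = 2/3, so MK:KG = t:(1−t) = 2/3:1/3

MK:KG = 2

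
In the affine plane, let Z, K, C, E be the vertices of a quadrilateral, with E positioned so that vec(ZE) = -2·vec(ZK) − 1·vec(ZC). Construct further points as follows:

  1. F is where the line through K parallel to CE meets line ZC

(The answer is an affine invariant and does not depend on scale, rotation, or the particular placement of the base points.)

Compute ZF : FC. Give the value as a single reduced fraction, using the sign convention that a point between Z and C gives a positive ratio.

ZF:FC = -1/2

Work in coordinates with Z = (0, 0), K = (1, 0), C = (0, 1), E = (-2, -1).
1. F is where the line through K parallel to CE meets line ZC ⇒ F = (0, -1)
F = Z + t·(C−Z) with t = -1, so ZF:FC = t:(1−t) = -1:2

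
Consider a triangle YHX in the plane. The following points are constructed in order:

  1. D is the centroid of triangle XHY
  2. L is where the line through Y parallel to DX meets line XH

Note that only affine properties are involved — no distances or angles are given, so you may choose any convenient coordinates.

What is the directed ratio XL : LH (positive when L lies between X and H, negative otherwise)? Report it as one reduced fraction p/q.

XL:LH = -1/2

Choose coordinates Y = (0, 0), H = (1, 0), X = (0, 1).
1. D is the centroid of triangle XHY ⇒ D = (1/3, 1/3)
2. L is where the line through Y parallel to DX meets line XH ⇒ L = (-1, 2)
L = X + t·(H−X) with t = -1, so XL:LH = t:(1−t) = -1:2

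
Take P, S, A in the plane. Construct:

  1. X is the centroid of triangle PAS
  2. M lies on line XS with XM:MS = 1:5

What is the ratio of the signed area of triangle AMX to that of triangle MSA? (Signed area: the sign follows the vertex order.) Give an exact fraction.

[AMX]:[MSA] = -1/5

Choose coordinates P = (0, 0), S = (1, 0), A = (0, 1).
1. X is the centroid of triangle PAS ⇒ X = (1/3, 1/3)
2. M lies on line XS with XM:MS = 1:5 ⇒ M = (4/9, 5/18)
2·[AMX] = -1/18, 2·[MSA] = 5/18
[AMX]:[MSA] = -1/18:5/18 = -1/5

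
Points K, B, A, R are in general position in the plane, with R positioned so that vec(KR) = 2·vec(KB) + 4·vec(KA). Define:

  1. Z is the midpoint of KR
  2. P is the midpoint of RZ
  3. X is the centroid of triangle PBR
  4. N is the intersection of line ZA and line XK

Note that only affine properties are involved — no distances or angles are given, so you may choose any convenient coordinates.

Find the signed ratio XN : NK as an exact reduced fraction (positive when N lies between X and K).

Assign K = (0, 0), B = (1, 0), A = (0, 1), R = (2, 4) — the answer is frame-independent, so this choice is without loss of generality.
1. Z is the midpoint of KR ⇒ Z = (1, 2)
2. P is the midpoint of RZ ⇒ P = (3/2, 3)
3. X is the centroid of triangle PBR ⇒ X = (3/2, 7/3)
4. N is the intersection of line ZA and line XK ⇒ N = (9/5, 14/5)
N = X + t·(K−X) with t = -1/5, so XN:NK = t:(1−t) = -1/5:6/5

XN:NK = -1/6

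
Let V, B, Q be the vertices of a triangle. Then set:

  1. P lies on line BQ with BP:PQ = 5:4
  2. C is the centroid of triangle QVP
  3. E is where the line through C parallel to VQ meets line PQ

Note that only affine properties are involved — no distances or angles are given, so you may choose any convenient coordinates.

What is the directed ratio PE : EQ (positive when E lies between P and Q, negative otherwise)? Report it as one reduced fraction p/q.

Set V = (0, 0), B = (1, 0), Q = (0, 1); any affine frame gives the same invariant.
1. P lies on line BQ with BP:PQ = 5:4 ⇒ P = (4/9, 5/9)
2. C is the centroid of triangle QVP ⇒ C = (4/27, 14/27)
3. E is where the line through C parallel to VQ meets line PQ ⇒ E = (4/27, 23/27)
E = P + t·(Q−P) with t = 2/3, so PE:EQ = t:(1−t) = 2/3:1/3

PE:EQ = 2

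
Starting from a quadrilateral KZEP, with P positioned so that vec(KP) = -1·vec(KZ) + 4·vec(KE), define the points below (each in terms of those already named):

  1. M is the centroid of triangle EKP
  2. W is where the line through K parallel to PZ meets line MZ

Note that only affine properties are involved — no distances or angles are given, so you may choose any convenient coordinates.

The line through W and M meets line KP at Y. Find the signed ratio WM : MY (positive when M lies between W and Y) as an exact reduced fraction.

WM:MY = -11

Set K = (0, 0), Z = (1, 0), E = (0, 1), P = (-1, 4); any affine frame gives the same invariant.
1. M is the centroid of triangle EKP ⇒ M = (-1/3, 5/3)
2. W is where the line through K parallel to PZ meets line MZ ⇒ W = (-5/3, 10/3)
line WM meets KP at Y = (-5/11, 20/11)
M = W + t·(Y−W) with t = 11/10, so WM:MY = 11/10:-1/10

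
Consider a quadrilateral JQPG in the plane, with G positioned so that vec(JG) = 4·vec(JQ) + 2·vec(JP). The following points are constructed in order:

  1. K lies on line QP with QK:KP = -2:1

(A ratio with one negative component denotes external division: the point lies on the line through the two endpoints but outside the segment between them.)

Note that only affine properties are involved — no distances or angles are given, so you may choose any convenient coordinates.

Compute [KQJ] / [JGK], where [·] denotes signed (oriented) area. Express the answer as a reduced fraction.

[KQJ]:[JGK] = -1/5

Work in coordinates with J = (0, 0), Q = (1, 0), P = (0, 1), G = (4, 2).
1. K lies on line QP with QK:KP = -2:1 ⇒ K = (-1, 2)
2·[KQJ] = -2, 2·[JGK] = 10
[KQJ]:[JGK] = -2:10 = -1/5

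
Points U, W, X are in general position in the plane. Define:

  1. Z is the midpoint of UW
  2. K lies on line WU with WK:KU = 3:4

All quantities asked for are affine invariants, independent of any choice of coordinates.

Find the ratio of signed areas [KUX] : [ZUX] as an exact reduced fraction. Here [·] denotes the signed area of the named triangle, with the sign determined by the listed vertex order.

Choose coordinates U = (0, 0), W = (1, 0), X = (0, 1).
1. Z is the midpoint of UW ⇒ Z = (1/2, 0)
2. K lies on line WU with WK:KU = 3:4 ⇒ K = (4/7, 0)
2·[KUX] = -4/7, 2·[ZUX] = -1/2
[KUX]:[ZUX] = -4/7:-1/2 = 8/7

[KUX]:[ZUX] = 8/7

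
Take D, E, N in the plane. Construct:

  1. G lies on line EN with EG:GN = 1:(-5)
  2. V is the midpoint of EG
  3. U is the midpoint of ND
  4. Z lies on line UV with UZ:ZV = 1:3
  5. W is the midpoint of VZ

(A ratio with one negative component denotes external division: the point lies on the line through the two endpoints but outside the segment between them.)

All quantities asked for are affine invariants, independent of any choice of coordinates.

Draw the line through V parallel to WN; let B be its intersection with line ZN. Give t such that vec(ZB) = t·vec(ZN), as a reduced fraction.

t = 2

Work in coordinates with D = (0, 0), E = (1, 0), N = (0, 1).
1. G lies on line EN with EG:GN = 1:(-5) ⇒ G = (5/4, -1/4)
2. V is the midpoint of EG ⇒ V = (9/8, -1/8)
3. U is the midpoint of ND ⇒ U = (0, 1/2)
4. Z lies on line UV with UZ:ZV = 1:3 ⇒ Z = (9/32, 11/32)
5. W is the midpoint of VZ ⇒ W = (45/64, 7/64)
through V parallel to WN: direction (-45/64, 57/64); meets ZN at B = (-9/32, 53/32)
B = Z + t·(N−Z) with t = 2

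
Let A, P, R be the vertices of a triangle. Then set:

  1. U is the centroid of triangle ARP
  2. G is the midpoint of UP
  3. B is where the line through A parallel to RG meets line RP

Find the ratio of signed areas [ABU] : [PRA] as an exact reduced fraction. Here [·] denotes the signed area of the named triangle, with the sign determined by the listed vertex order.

[ABU]:[PRA] = -3

Work in coordinates with A = (0, 0), P = (1, 0), R = (0, 1).
1. U is the centroid of triangle ARP ⇒ U = (1/3, 1/3)
2. G is the midpoint of UP ⇒ G = (2/3, 1/6)
3. B is where the line through A parallel to RG meets line RP ⇒ B = (-4, 5)
2·[ABU] = -3, 2·[PRA] = 1
[ABU]:[PRA] = -3:1 = -3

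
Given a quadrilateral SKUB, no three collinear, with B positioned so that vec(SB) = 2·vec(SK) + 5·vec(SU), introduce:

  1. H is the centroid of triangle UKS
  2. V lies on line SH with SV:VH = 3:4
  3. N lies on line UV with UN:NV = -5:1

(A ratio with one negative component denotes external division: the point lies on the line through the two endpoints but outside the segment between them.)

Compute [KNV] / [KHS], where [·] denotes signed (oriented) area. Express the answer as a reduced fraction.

Set S = (0, 0), K = (1, 0), U = (0, 1), B = (2, 5); any affine frame gives the same invariant.
1. H is the centroid of triangle UKS ⇒ H = (1/3, 1/3)
2. V lies on line SH with SV:VH = 3:4 ⇒ V = (1/7, 1/7)
3. N lies on line UV with UN:NV = -5:1 ⇒ N = (5/28, -1/14)
2·[KNV] = -5/28, 2·[KHS] = 1/3
[KNV]:[KHS] = -5/28:1/3 = -15/28

[KNV]:[KHS] = -15/28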